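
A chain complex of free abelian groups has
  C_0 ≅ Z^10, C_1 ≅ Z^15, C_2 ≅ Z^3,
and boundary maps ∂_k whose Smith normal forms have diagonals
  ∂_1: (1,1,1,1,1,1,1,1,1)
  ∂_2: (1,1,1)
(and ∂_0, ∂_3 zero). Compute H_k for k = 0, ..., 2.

H_0: b_0 = 10 − 0 − 9 = 1; torsion from ∂_1 factors > 1: none. So H_0 = Z.
H_1: b_1 = 15 − 9 − 3 = 3; torsion from ∂_2 factors > 1: none. So H_1 = Z^3.
H_2: b_2 = 3 − 3 − 0 = 0; torsion from ∂_3 factors > 1: none. So H_2 = 0.

H_0 = Z,  H_1 = Z^3,  H_2 = 0.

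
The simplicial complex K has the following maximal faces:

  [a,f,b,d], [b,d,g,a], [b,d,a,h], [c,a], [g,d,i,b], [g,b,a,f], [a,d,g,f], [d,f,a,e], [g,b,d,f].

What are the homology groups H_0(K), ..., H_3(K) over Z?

H_0 ≅ Z,  H_1 = 0,  H_2 = 0,  H_3 ≅ Z.

Take the total order a < b < c < d < e < f < g < h < i on the vertex set. Then K (dimension 3) consists of the simplices:

  0-simplices (9): a, b, c, d, e, f, g, h, i
  1-simplices (20): ab, ac, ad, ae, af, ag, ah, bd, bf, bg, bh, bi, de, df, dg, dh, di, ef, fg, gi
  2-simplices (19): abd, abf, abg, abh, ade, adf, adg, adh, aef, afg, bdf, bdg, bdh, bdi, bfg, bgi, def, dfg, dgi
  3-simplices (8): abdf, abdg, abdh, abfg, adef, adfg, bdfg, bdgi

giving chain groups C_0 ≅ Z^9, C_1 ≅ Z^20, C_2 ≅ Z^19, C_3 ≅ Z^8.

∂_1: C_1 → C_0 sends each edge [p,q] (with p < q) to q − p. For instance
  ∂bi = i − b.
The 9×20 boundary matrix has rank 8 and Smith normal form diag(1,1,1,1,1,1,1,1).

The boundary map ∂_2: C_2 → C_1 maps a triangle to the signed sum of its edges. For instance
  ∂adg = dg − ag + ad,
  ∂abg = bg − ag + ab.
As a 20×19 matrix over Z this has rank 12, with invariant factors (1,1,1,1,1,1,1,1,1,1,1,1).

The boundary map ∂_3: C_3 → C_2 sends each 3-simplex σ to the alternating sum Σ_i (−1)^i (σ with its i-th vertex removed). For instance
  ∂abdh = bdh − adh + abh − abd,
  ∂bdgi = dgi − bgi + bdi − bdg.
The 19×8 boundary matrix has rank 7 and Smith normal form diag(1,1,1,1,1,1,1).

From H_k ≅ ker(∂_k) / im(∂_{k+1}) we obtain:

  H_0: rank C_0 − rank ∂_1 = 9 − 8 = 1, and the invariant factors of ∂_1 are all 1, so H_0 = Z.
  H_1: rank ker ∂_1 − rank ∂_2 = (20 − 8) − 12 = 0, and the invariant factors of ∂_2 are all 1, so H_1 = 0.
  H_2: rank ker ∂_2 − rank ∂_3 = (19 − 12) − 7 = 0, and the invariant factors of ∂_3 are all 1, so H_2 = 0.
  H_3: rank ker ∂_3 − rank ∂_4 = (8 − 7) − 0 = 1, and there is no ∂_4, so H_3 = Z.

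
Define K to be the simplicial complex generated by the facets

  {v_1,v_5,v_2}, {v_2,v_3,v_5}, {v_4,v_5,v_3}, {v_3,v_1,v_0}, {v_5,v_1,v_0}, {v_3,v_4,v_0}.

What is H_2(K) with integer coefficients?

K has 6 vertices, 12 edges, 6 triangles.
rank ∂_2 = 6, rank ∂_3 = 0 ⇒ b_2 = 6 − 6 − 0 = 0. So H_2 = 0.

H_2 ≅ 0.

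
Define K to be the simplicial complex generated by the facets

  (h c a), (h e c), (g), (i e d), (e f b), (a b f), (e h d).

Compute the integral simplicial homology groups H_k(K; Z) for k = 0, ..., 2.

H_0 ≅ Z^2,  H_1 ≅ Z,  H_2 = 0.

Fix the vertex order a < b < c < d < e < f < g < h < i and write every simplex with vertices in increasing order. Then dim K = 2 and the simplices of K are:

  0-simplices (9): a, b, c, d, e, f, g, h, i
  1-simplices (14): ab, ac, af, ah, be, bf, ce, ch, de, dh, di, ef, eh, ei
  2-simplices (6): abf, ach, bef, ceh, deh, dei

Hence C_0 ≅ Z^9, C_1 ≅ Z^14, C_2 ≅ Z^6.

∂_1: C_1 → C_0 sends each edge [p,q] (with p < q) to q − p. For instance
  ∂ac = c − a.
The 9×14 boundary matrix has rank 7 and Smith normal form diag(1,1,1,1,1,1,1).

The boundary map ∂_2: C_2 → C_1 acts by ∂[p,q,r] = [q,r] − [p,r] + [p,q]. For instance
  ∂dei = ei − di + de,
  ∂abf = bf − af + ab.
As a 14×6 matrix over Z this has rank 6, with invariant factors (1,1,1,1,1,1).

Reading off H_k = ker ∂_k / im ∂_{k+1}:

  H_0: rank C_0 − rank ∂_1 = 9 − 7 = 2, and the invariant factors of ∂_1 are all 1, so H_0 ≅ Z^2.
  H_1: rank ker ∂_1 − rank ∂_2 = (14 − 7) − 6 = 1, and the invariant factors of ∂_2 are all 1, so H_1 ≅ Z.
  H_2: rank ker ∂_2 − rank ∂_3 = (6 − 6) − 0 = 0, and there is no ∂_3, so H_2 ≅ 0.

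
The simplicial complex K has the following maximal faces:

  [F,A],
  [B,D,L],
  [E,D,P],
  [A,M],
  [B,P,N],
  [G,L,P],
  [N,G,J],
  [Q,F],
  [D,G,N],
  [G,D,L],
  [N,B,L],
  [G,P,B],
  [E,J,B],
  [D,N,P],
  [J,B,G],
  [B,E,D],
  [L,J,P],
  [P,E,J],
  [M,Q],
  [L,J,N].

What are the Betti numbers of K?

b_0 = 2, b_1 = 3, b_2 = 1.

We work with the vertex ordering A < B < D < E < F < G < J < L < M < N < P < Q. The simplices of K, each written with vertices in increasing order, are:

  0-simplices (12): A, B, D, E, F, G, J, L, M, N, P, Q
  1-simplices (28): AF, AM, BD, BE, BG, BJ, BL, BN, BP, DE, DG, DL, DN, DP, EJ, EP, FQ, GJ, GL, GN, GP, JL, JN, JP, LN, LP, MQ, NP
  2-simplices (16): BDE, BDL, BEJ, BGJ, BGP, BLN, BNP, DEP, DGL, DGN, DNP, EJP, GJN, GLP, JLN, JLP

Hence C_0 ≅ Z^12, C_1 ≅ Z^28, C_2 ≅ Z^16.

∂_1: C_1 → C_0 is given by ∂[p,q] = [q] − [p].
As a 12×28 matrix over Z this has rank 10, with invariant factors (1,1,1,1,1,1,1,1,1,1).

Boundary ∂_2: C_2 → C_1 maps a triangle to the signed sum of its edges. For instance
  ∂DNP = NP − DP + DN,
  ∂BLN = LN − BN + BL.
As a 28×16 matrix over Z this has rank 15, with invariant factors (1,1,1,1,1,1,1,1,1,1,1,1,1,1,1).

Reading off H_k = ker ∂_k / im ∂_{k+1}:

  H_0: rank C_0 − rank ∂_1 = 12 − 10 = 2, and the invariant factors of ∂_1 are all 1, so H_0 = Z^2.
  H_1: rank ker ∂_1 − rank ∂_2 = (28 − 10) − 15 = 3, and the invariant factors of ∂_2 are all 1, so H_1 = Z^3.
  H_2: rank ker ∂_2 − rank ∂_3 = (16 − 15) − 0 = 1, and there is no ∂_3, so H_2 = Z.

Hence the Betti numbers are b_0 = 2, b_1 = 3, b_2 = 1.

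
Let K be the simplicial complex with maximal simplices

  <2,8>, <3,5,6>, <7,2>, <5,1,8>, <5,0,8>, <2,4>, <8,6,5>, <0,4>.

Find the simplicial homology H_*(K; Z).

Order the vertices as 0 < 1 < 2 < 3 < 4 < 5 < 6 < 7 < 8. Listing each simplex with vertices in this order, K has dimension 2 with simplices:

  0-simplices (9): [0], [1], [2], [3], [4], [5], [6], [7], [8]
  1-simplices (13): [0,4], [0,5], [0,8], [1,5], [1,8], [2,4], [2,7], [2,8], [3,5], [3,6], [5,6], [5,8], [6,8]
  2-simplices (4): [0,5,8], [1,5,8], [3,5,6], [5,6,8]

giving chain groups C_0 ≅ Z^9, C_1 ≅ Z^13, C_2 ≅ Z^4.

The boundary map ∂_1: C_1 → C_0 is given by ∂[p,q] = [q] − [p].
This gives a 9×13 integer matrix of rank 8; reducing to Smith normal form yields diagonal entries (1,1,1,1,1,1,1,1).

Boundary ∂_2: C_2 → C_1 sends each 2-simplex [p,q,r] to [q,r] − [p,r] + [p,q]. For instance
  ∂[1,5,8] = [5,8] − [1,8] + [1,5],
  ∂[0,5,8] = [5,8] − [0,8] + [0,5].
This gives a 13×4 integer matrix of rank 4; reducing to Smith normal form yields diagonal entries (1,1,1,1).

Now H_k = ker ∂_k / im ∂_{k+1}, so:

  H_0: rank C_0 − rank ∂_1 = 9 − 8 = 1, and the invariant factors of ∂_1 are all 1, so H_0 ≅ Z.
  H_1: rank ker ∂_1 − rank ∂_2 = (13 − 8) − 4 = 1, and the invariant factors of ∂_2 are all 1, so H_1 ≅ Z.
  H_2: rank ker ∂_2 − rank ∂_3 = (4 − 4) − 0 = 0, and there is no ∂_3, so H_2 ≅ 0.

As a check, the Euler characteristic is 9 − 13 + 4 = 0, which agrees with 1 − 1 + 0 = 0.

H_0 = Z,  H_1 = Z,  H_2 = 0.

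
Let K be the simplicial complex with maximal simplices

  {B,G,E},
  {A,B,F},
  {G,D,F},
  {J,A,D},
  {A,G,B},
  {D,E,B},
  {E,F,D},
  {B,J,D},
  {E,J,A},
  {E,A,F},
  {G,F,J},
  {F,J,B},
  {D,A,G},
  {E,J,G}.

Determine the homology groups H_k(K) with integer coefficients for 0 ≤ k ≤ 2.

Take the total order A < B < D < E < F < G < J on the vertex set. Then K (dimension 2) consists of the simplices:

  0-simplices (7): A, B, D, E, F, G, J
  1-simplices (21): AB, AD, AE, AF, AG, AJ, BD, BE, BF, BG, BJ, DE, DF, DG, DJ, EF, EG, EJ, FG, FJ, GJ
  2-simplices (14): ABF, ABG, ADG, ADJ, AEF, AEJ, BDE, BDJ, BEG, BFJ, DEF, DFG, EGJ, FGJ

Hence C_0 ≅ Z^7, C_1 ≅ Z^21, C_2 ≅ Z^14.

The boundary map ∂_1: C_1 → C_0 sends each edge [p,q] (with p < q) to q − p. For instance
  ∂FJ = J − F.
The resulting 7×21 matrix has rank 6, and its Smith normal form has invariant factors (1,1,1,1,1,1).

∂_2: C_2 → C_1 acts by ∂[p,q,r] = [q,r] − [p,r] + [p,q]. For instance
  ∂BDJ = DJ − BJ + BD,
  ∂DFG = FG − DG + DF.
The 21×14 boundary matrix has rank 13 and Smith normal form diag(1,1,1,1,1,1,1,1,1,1,1,1,1).

Now H_k = ker ∂_k / im ∂_{k+1}, so:

  H_0: rank C_0 − rank ∂_1 = 7 − 6 = 1, and the invariant factors of ∂_1 are all 1, so H_0 ≅ Z.
  H_1: rank ker ∂_1 − rank ∂_2 = (21 − 6) − 13 = 2, and the invariant factors of ∂_2 are all 1, so H_1 ≅ Z^2.
  H_2: rank ker ∂_2 − rank ∂_3 = (14 − 13) − 0 = 1, and there is no ∂_3, so H_2 ≅ Z.

As a check, the Euler characteristic is 7 − 21 + 14 = 0, which agrees with 1 − 2 + 1 = 0.

H_0 ≅ Z,  H_1 ≅ Z^2,  H_2 ≅ Z.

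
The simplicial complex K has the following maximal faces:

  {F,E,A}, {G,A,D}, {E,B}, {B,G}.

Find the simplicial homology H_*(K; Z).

H_0 ≅ Z,  H_1 ≅ Z,  H_2 = 0.

Fix the vertex order A < B < D < E < F < G and write every simplex with vertices in increasing order. Then dim K = 2 and the simplices of K are:

  0-simplices (6): A, B, D, E, F, G
  1-simplices (8): AD, AE, AF, AG, BE, BG, DG, EF
  2-simplices (2): ADG, AEF

so the chain groups are C_0 ≅ Z^6, C_1 ≅ Z^8, C_2 ≅ Z^2.

The boundary map ∂_1: C_1 → C_0 is given by ∂[p,q] = [q] − [p].
This gives a 6×8 integer matrix of rank 5; reducing to Smith normal form yields diagonal entries (1,1,1,1,1).

The boundary map ∂_2: C_2 → C_1 sends each 2-simplex [p,q,r] to [q,r] − [p,r] + [p,q]. For instance
  ∂ADG = DG − AG + AD,
  ∂AEF = EF − AF + AE.
This gives a 8×2 integer matrix of rank 2; reducing to Smith normal form yields diagonal entries (1,1).

Now H_k = ker ∂_k / im ∂_{k+1}, so:

  H_0: rank C_0 − rank ∂_1 = 6 − 5 = 1, and the invariant factors of ∂_1 are all 1, so H_0 ≅ Z.
  H_1: rank ker ∂_1 − rank ∂_2 = (8 − 5) − 2 = 1, and the invariant factors of ∂_2 are all 1, so H_1 ≅ Z.
  H_2: rank ker ∂_2 − rank ∂_3 = (2 − 2) − 0 = 0, and there is no ∂_3, so H_2 ≅ 0.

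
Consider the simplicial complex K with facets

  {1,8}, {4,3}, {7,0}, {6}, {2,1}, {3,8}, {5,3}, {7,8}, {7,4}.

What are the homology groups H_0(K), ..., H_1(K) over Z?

H_0 ≅ Z^2,  H_1 ≅ Z.

Take the total order 0 < 1 < 2 < 3 < 4 < 5 < 6 < 7 < 8 on the vertex set. Then K (dimension 1) consists of the simplices:

  0-simplices (9): [0], [1], [2], [3], [4], [5], [6], [7], [8]
  1-simplices (8): [0,7], [1,2], [1,8], [3,4], [3,5], [3,8], [4,7], [7,8]

giving chain groups C_0 ≅ Z^9, C_1 ≅ Z^8.

The boundary map ∂_1: C_1 → C_0 sends each edge [p,q] (with p < q) to q − p.
The resulting 9×8 matrix has rank 7, and its Smith normal form has invariant factors (1,1,1,1,1,1,1).

From H_k ≅ ker(∂_k) / im(∂_{k+1}) we obtain:

  H_0: rank C_0 − rank ∂_1 = 9 − 7 = 2, and the invariant factors of ∂_1 are all 1, so H_0 = Z^2.
  H_1: rank ker ∂_1 − rank ∂_2 = (8 − 7) − 0 = 1, and there is no ∂_2, so H_1 = Z.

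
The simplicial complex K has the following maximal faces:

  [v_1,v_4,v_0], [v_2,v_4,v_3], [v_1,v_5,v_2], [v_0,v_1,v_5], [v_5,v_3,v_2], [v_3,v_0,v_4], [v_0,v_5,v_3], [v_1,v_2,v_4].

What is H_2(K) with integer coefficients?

We work with the vertex ordering v_0 < v_1 < v_2 < v_3 < v_4 < v_5. The simplices of K, each written with vertices in increasing order, are:

  0-simplices (6): [v_0], [v_1], [v_2], [v_3], [v_4], [v_5]
  1-simplices (12): [v_0,v_1], [v_0,v_3], [v_0,v_4], [v_0,v_5], [v_1,v_2], [v_1,v_4], [v_1,v_5], [v_2,v_3], [v_2,v_4], [v_2,v_5], [v_3,v_4], [v_3,v_5]
  2-simplices (8): [v_0,v_1,v_4], [v_0,v_1,v_5], [v_0,v_3,v_4], [v_0,v_3,v_5], [v_1,v_2,v_4], [v_1,v_2,v_5], [v_2,v_3,v_4], [v_2,v_3,v_5]

Hence C_0 ≅ Z^6, C_1 ≅ Z^12, C_2 ≅ Z^8.

The boundary map ∂_1: C_1 → C_0 maps an edge to its endpoints' difference, ∂[p,q] = q − p. For instance
  ∂[v_2,v_3] = [v_3] − [v_2].
This gives a 6×12 integer matrix of rank 5; reducing to Smith normal form yields diagonal entries (1,1,1,1,1).

Boundary ∂_2: C_2 → C_1 sends each 2-simplex [p,q,r] to [q,r] − [p,r] + [p,q]. For instance
  ∂[v_2,v_3,v_4] = [v_3,v_4] − [v_2,v_4] + [v_2,v_3],
  ∂[v_0,v_1,v_5] = [v_1,v_5] − [v_0,v_5] + [v_0,v_1].
This gives a 12×8 integer matrix of rank 7; reducing to Smith normal form yields diagonal entries (1,1,1,1,1,1,1).

Now H_k = ker ∂_k / im ∂_{k+1}, so:

  H_2: rank ker ∂_2 − rank ∂_3 = (8 − 7) − 0 = 1, and there is no ∂_3, so H_2 ≅ Z.

(K is a triangulation of the 2-sphere S^2.)

H_2 ≅ Z.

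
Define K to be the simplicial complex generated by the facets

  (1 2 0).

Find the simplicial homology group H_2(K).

H_2 = 0.

K has 3 vertices, 3 edges, 1 triangle.
rank ∂_2 = 1, rank ∂_3 = 0 ⇒ b_2 = 1 − 1 − 0 = 0. So H_2 ≅ 0.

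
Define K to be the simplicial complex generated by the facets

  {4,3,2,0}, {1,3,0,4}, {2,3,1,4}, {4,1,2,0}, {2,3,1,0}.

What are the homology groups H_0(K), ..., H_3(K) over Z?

Fix the vertex order 0 < 1 < 2 < 3 < 4 and write every simplex with vertices in increasing order. Then dim K = 3 and the simplices of K are:

  0-simplices (5): [0], [1], [2], [3], [4]
  1-simplices (10): [0,1], [0,2], [0,3], [0,4], [1,2], [1,3], [1,4], [2,3], [2,4], [3,4]
  2-simplices (10): [0,1,2], [0,1,3], [0,1,4], [0,2,3], [0,2,4], [0,3,4], [1,2,3], [1,2,4], [1,3,4], [2,3,4]
  3-simplices (5): [0,1,2,3], [0,1,2,4], [0,1,3,4], [0,2,3,4], [1,2,3,4]

giving chain groups C_0 ≅ Z^5, C_1 ≅ Z^10, C_2 ≅ Z^10, C_3 ≅ Z^5.

The boundary map ∂_1: C_1 → C_0 is given by ∂[p,q] = [q] − [p]. For instance
  ∂[0,3] = [3] − [0].
As a 5×10 matrix over Z this has rank 4, with invariant factors (1,1,1,1).

Boundary ∂_2: C_2 → C_1 maps a triangle to the signed sum of its edges. For instance
  ∂[0,2,3] = [2,3] − [0,3] + [0,2],
  ∂[1,2,3] = [2,3] − [1,3] + [1,2].
As a 10×10 matrix over Z this has rank 6, with invariant factors (1,1,1,1,1,1).

∂_3: C_3 → C_2 sends each 3-simplex σ to the alternating sum Σ_i (−1)^i (σ with its i-th vertex removed). For instance
  ∂[0,2,3,4] = [2,3,4] − [0,3,4] + [0,2,4] − [0,2,3],
  ∂[0,1,2,3] = [1,2,3] − [0,2,3] + [0,1,3] − [0,1,2].
As a 10×5 matrix over Z this has rank 4, with invariant factors (1,1,1,1).

From H_k ≅ ker(∂_k) / im(∂_{k+1}) we obtain:

  H_0: rank C_0 − rank ∂_1 = 5 − 4 = 1, and the invariant factors of ∂_1 are all 1, so H_0 ≅ Z.
  H_1: rank ker ∂_1 − rank ∂_2 = (10 − 4) − 6 = 0, and the invariant factors of ∂_2 are all 1, so H_1 ≅ 0.
  H_2: rank ker ∂_2 − rank ∂_3 = (10 − 6) − 4 = 0, and the invariant factors of ∂_3 are all 1, so H_2 ≅ 0.
  H_3: rank ker ∂_3 − rank ∂_4 = (5 − 4) − 0 = 1, and there is no ∂_4, so H_3 ≅ Z.

H_0 = Z,  H_1 = 0,  H_2 = 0,  H_3 = Z.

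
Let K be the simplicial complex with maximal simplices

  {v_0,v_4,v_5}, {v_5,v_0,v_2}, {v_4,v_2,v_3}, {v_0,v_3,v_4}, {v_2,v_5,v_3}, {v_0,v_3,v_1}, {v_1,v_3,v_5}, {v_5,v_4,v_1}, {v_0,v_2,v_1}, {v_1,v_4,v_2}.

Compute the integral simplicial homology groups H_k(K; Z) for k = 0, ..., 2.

Order the vertices as v_0 < v_1 < v_2 < v_3 < v_4 < v_5. Listing each simplex with vertices in this order, K has dimension 2 with simplices:

  0-simplices (6): [v_0], [v_1], [v_2], [v_3], [v_4], [v_5]
  1-simplices (15): (15 of them)
  2-simplices (10): [v_0,v_1,v_2], [v_0,v_1,v_3], [v_0,v_2,v_5], [v_0,v_3,v_4], [v_0,v_4,v_5], [v_1,v_2,v_4], [v_1,v_3,v_5], [v_1,v_4,v_5], [v_2,v_3,v_4], [v_2,v_3,v_5]

Hence C_0 ≅ Z^6, C_1 ≅ Z^15, C_2 ≅ Z^10.

Boundary ∂_1: C_1 → C_0 sends each edge [p,q] (with p < q) to q − p. For instance
  ∂[v_3,v_4] = [v_4] − [v_3].
The resulting 6×15 matrix has rank 5, and its Smith normal form has invariant factors (1,1,1,1,1).

Boundary ∂_2: C_2 → C_1 sends each 2-simplex [p,q,r] to [q,r] − [p,r] + [p,q]. For instance
  ∂[v_1,v_2,v_4] = [v_2,v_4] − [v_1,v_4] + [v_1,v_2],
  ∂[v_0,v_3,v_4] = [v_3,v_4] − [v_0,v_4] + [v_0,v_3].
The resulting 15×10 matrix has rank 10, and its Smith normal form has invariant factors (1,1,1,1,1,1,1,1,1,2).

From H_k ≅ ker(∂_k) / im(∂_{k+1}) we obtain:

  H_0: rank C_0 − rank ∂_1 = 6 − 5 = 1, and the invariant factors of ∂_1 are all 1, so H_0 = Z.
  H_1: rank ker ∂_1 − rank ∂_2 = (15 − 5) − 10 = 0, and ∂_2 has invariant factor 2 > 1, so H_1 = Z/2Z.
  H_2: rank ker ∂_2 − rank ∂_3 = (10 − 10) − 0 = 0, and there is no ∂_3, so H_2 = 0.

H_0 ≅ Z,  H_1 ≅ Z/2Z,  H_2 = 0.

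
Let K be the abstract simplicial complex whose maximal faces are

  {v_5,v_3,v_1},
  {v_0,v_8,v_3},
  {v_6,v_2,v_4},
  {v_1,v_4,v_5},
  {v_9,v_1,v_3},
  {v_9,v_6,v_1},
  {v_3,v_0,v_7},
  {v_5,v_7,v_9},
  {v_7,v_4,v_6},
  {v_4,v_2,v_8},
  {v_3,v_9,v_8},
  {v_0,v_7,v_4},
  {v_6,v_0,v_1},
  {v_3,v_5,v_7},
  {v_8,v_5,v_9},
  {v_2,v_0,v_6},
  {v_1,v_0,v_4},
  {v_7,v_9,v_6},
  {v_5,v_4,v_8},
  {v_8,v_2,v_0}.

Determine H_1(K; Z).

H_1 ≅ Z ⊕ Z_2.

K has 10 vertices, 30 edges, 20 triangles.
rank ∂_1 = 9, rank ∂_2 = 20 ⇒ b_1 = 30 − 9 − 20 = 1; ∂_2 has invariant factor(s) [2] giving torsion. So H_1 ≅ Z ⊕ Z_2.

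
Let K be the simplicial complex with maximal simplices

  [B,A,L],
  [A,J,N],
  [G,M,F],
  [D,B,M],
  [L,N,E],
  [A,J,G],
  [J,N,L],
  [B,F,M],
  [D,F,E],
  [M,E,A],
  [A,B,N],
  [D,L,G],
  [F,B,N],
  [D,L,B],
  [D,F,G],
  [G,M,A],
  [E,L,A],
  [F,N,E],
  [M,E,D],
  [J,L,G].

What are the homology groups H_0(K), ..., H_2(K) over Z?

H_0 ≅ Z,  H_1 ≅ Z ⊕ Z/2,  H_2 = 0.

We work with the vertex ordering A < B < D < E < F < G < J < L < M < N. The simplices of K, each written with vertices in increasing order, are:

  0-simplices (10): A, B, D, E, F, G, J, L, M, N
  1-simplices (30): AB, AE, AG, AJ, AL, AM, AN, BD, BF, BL, BM, BN, DE, DF, DG, DL, DM, EF, EL, EM, EN, FG, FM, FN, GJ, GL, GM, JL, JN, LN
  2-simplices (20): ABL, ABN, AEL, AEM, AGJ, AGM, AJN, BDL, BDM, BFM, BFN, DEF, DEM, DFG, DGL, EFN, ELN, FGM, GJL, JLN

so the chain groups are C_0 ≅ Z^10, C_1 ≅ Z^30, C_2 ≅ Z^20.

The boundary map ∂_1: C_1 → C_0 maps an edge to its endpoints' difference, ∂[p,q] = q − p.
This gives a 10×30 integer matrix of rank 9; reducing to Smith normal form yields diagonal entries (1,1,1,1,1,1,1,1,1).

Boundary ∂_2: C_2 → C_1 maps a triangle to the signed sum of its edges. For instance
  ∂JLN = LN − JN + JL,
  ∂FGM = GM − FM + FG.
As a 30×20 matrix over Z this has rank 20, with invariant factors (1,1,1,1,1,1,1,1,1,1,1,1,1,1,1,1,1,1,1,2).

From H_k ≅ ker(∂_k) / im(∂_{k+1}) we obtain:

  H_0: rank C_0 − rank ∂_1 = 10 − 9 = 1, and the invariant factors of ∂_1 are all 1, so H_0 = Z.
  H_1: rank ker ∂_1 − rank ∂_2 = (30 − 9) − 20 = 1, and ∂_2 has invariant factor 2 > 1, so H_1 = Z ⊕ Z/2.
  H_2: rank ker ∂_2 − rank ∂_3 = (20 − 20) − 0 = 0, and there is no ∂_3, so H_2 = 0.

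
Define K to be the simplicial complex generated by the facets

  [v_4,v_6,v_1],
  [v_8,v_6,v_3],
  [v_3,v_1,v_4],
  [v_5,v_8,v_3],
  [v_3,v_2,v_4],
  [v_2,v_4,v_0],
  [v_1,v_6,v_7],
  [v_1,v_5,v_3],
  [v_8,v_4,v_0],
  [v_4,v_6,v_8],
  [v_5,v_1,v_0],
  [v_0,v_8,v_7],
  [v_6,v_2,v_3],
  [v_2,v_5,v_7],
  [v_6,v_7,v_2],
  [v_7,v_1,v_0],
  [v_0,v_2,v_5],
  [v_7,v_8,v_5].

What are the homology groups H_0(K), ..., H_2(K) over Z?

H_0 ≅ Z,  H_1 ≅ Z ⊕ Z/2Z,  H_2 = 0.

Order the vertices as v_0 < v_1 < v_2 < v_3 < v_4 < v_5 < v_6 < v_7 < v_8. Listing each simplex with vertices in this order, K has dimension 2 with simplices:

  0-simplices (9): [v_0], [v_1], [v_2], [v_3], [v_4], [v_5], [v_6], [v_7], [v_8]
  1-simplices (27): (27 of them)
  2-simplices (18): (18 of them)

so the chain groups are C_0 ≅ Z^9, C_1 ≅ Z^27, C_2 ≅ Z^18.

The boundary map ∂_1: C_1 → C_0 is given by ∂[p,q] = [q] − [p]. For instance
  ∂[v_3,v_8] = [v_8] − [v_3].
This gives a 9×27 integer matrix of rank 8; reducing to Smith normal form yields diagonal entries (1,1,1,1,1,1,1,1).

The boundary map ∂_2: C_2 → C_1 acts by ∂[p,q,r] = [q,r] − [p,r] + [p,q]. For instance
  ∂[v_1,v_4,v_6] = [v_4,v_6] − [v_1,v_6] + [v_1,v_4],
  ∂[v_2,v_5,v_7] = [v_5,v_7] − [v_2,v_7] + [v_2,v_5].
The 27×18 boundary matrix has rank 18 and Smith normal form diag(1,1,1,1,1,1,1,1,1,1,1,1,1,1,1,1,1,2).

Reading off H_k = ker ∂_k / im ∂_{k+1}:

  H_0: rank C_0 − rank ∂_1 = 9 − 8 = 1, and the invariant factors of ∂_1 are all 1, so H_0 ≅ Z.
  H_1: rank ker ∂_1 − rank ∂_2 = (27 − 8) − 18 = 1, and ∂_2 has invariant factor 2 > 1, so H_1 ≅ Z ⊕ Z/2Z.
  H_2: rank ker ∂_2 − rank ∂_3 = (18 − 18) − 0 = 0, and there is no ∂_3, so H_2 ≅ 0.

As a check, the Euler characteristic is 9 − 27 + 18 = 0, which agrees with 1 − 1 + 0 = 0.
(K is a triangulation of the Klein bottle.)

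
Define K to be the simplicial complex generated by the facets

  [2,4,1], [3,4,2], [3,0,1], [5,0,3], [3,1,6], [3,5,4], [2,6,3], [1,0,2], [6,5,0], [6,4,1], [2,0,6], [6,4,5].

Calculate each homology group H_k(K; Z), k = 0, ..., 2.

H_0 ≅ Z,  H_1 ≅ Z/2Z,  H_2 = 0.

We work with the vertex ordering 0 < 1 < 2 < 3 < 4 < 5 < 6. The simplices of K, each written with vertices in increasing order, are:

  0-simplices (7): [0], [1], [2], [3], [4], [5], [6]
  1-simplices (18): [0,1], [0,2], [0,3], [0,5], [0,6], [1,2], [1,3], [1,4], [1,6], [2,3], [2,4], [2,6], [3,4], [3,5], [3,6], [4,5], [4,6], [5,6]
  2-simplices (12): [0,1,2], [0,1,3], [0,2,6], [0,3,5], [0,5,6], [1,2,4], [1,3,6], [1,4,6], [2,3,4], [2,3,6], [3,4,5], [4,5,6]

giving chain groups C_0 ≅ Z^7, C_1 ≅ Z^18, C_2 ≅ Z^12.

∂_1: C_1 → C_0 maps an edge to its endpoints' difference, ∂[p,q] = q − p.
The resulting 7×18 matrix has rank 6, and its Smith normal form has invariant factors (1,1,1,1,1,1).

Boundary ∂_2: C_2 → C_1 acts by ∂[p,q,r] = [q,r] − [p,r] + [p,q]. For instance
  ∂[0,1,3] = [1,3] − [0,3] + [0,1],
  ∂[2,3,4] = [3,4] − [2,4] + [2,3].
The resulting 18×12 matrix has rank 12, and its Smith normal form has invariant factors (1,1,1,1,1,1,1,1,1,1,1,2).

From H_k ≅ ker(∂_k) / im(∂_{k+1}) we obtain:

  H_0: rank C_0 − rank ∂_1 = 7 − 6 = 1, and the invariant factors of ∂_1 are all 1, so H_0 = Z.
  H_1: rank ker ∂_1 − rank ∂_2 = (18 − 6) − 12 = 0, and ∂_2 has invariant factor 2 > 1, so H_1 = Z/2Z.
  H_2: rank ker ∂_2 − rank ∂_3 = (12 − 12) − 0 = 0, and there is no ∂_3, so H_2 = 0.

As a check, the Euler characteristic is 7 − 18 + 12 = 1, which agrees with 1 − 0 + 0 = 1.
(K is a triangulation of the real projective plane RP^2.)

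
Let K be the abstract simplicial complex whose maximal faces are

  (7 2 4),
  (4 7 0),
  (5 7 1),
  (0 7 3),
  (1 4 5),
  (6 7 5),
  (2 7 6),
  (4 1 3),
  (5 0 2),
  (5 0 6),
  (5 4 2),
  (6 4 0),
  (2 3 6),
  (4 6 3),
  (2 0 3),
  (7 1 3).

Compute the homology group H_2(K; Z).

Take the total order 0 < 1 < 2 < 3 < 4 < 5 < 6 < 7 on the vertex set. Then K (dimension 2) consists of the simplices:

  0-simplices (8): [0], [1], [2], [3], [4], [5], [6], [7]
  1-simplices (24): (24 of them)
  2-simplices (16): [0,2,3], [0,2,5], [0,3,7], [0,4,6], [0,4,7], [0,5,6], [1,3,4], [1,3,7], [1,4,5], [1,5,7], [2,3,6], [2,4,5], [2,4,7], [2,6,7], [3,4,6], [5,6,7]

Hence C_0 ≅ Z^8, C_1 ≅ Z^24, C_2 ≅ Z^16.

Boundary ∂_1: C_1 → C_0 sends each edge [p,q] (with p < q) to q − p. For instance
  ∂[0,5] = [5] − [0].
As a 8×24 matrix over Z this has rank 7, with invariant factors (1,1,1,1,1,1,1).

∂_2: C_2 → C_1 sends each 2-simplex [p,q,r] to [q,r] − [p,r] + [p,q]. For instance
  ∂[1,3,4] = [3,4] − [1,4] + [1,3],
  ∂[0,3,7] = [3,7] − [0,7] + [0,3].
This gives a 24×16 integer matrix of rank 15; reducing to Smith normal form yields diagonal entries (1,1,1,1,1,1,1,1,1,1,1,1,1,1,1).

From H_k ≅ ker(∂_k) / im(∂_{k+1}) we obtain:

  H_2: rank ker ∂_2 − rank ∂_3 = (16 − 15) − 0 = 1, and there is no ∂_3, so H_2 = Z.

(K is a triangulation of the torus T^2.)

H_2 ≅ Z.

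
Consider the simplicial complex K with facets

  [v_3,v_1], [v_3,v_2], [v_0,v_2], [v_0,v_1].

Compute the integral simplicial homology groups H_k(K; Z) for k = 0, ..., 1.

H_0 ≅ Z,  H_1 ≅ Z.

Fix the vertex order v_0 < v_1 < v_2 < v_3 and write every simplex with vertices in increasing order. Then dim K = 1 and the simplices of K are:

  0-simplices (4): [v_0], [v_1], [v_2], [v_3]
  1-simplices (4): [v_0,v_1], [v_0,v_2], [v_1,v_3], [v_2,v_3]

giving chain groups C_0 ≅ Z^4, C_1 ≅ Z^4.

The boundary map ∂_1: C_1 → C_0 maps an edge to its endpoints' difference, ∂[p,q] = q − p. For instance
  ∂[v_1,v_3] = [v_3] − [v_1].
As a 4×4 matrix over Z this has rank 3, with invariant factors (1,1,1).

From H_k ≅ ker(∂_k) / im(∂_{k+1}) we obtain:

  H_0: rank C_0 − rank ∂_1 = 4 − 3 = 1, and the invariant factors of ∂_1 are all 1, so H_0 = Z.
  H_1: rank ker ∂_1 − rank ∂_2 = (4 − 3) − 0 = 1, and there is no ∂_2, so H_1 = Z.

(K is a triangulation of the circle S^1.)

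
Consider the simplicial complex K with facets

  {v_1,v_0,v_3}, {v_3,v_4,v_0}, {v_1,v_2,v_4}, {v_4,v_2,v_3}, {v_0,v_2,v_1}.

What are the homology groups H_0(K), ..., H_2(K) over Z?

H_0 ≅ Z,  H_1 ≅ Z,  H_2 = 0.

Take the total order v_0 < v_1 < v_2 < v_3 < v_4 on the vertex set. Then K (dimension 2) consists of the simplices:

  0-simplices (5): [v_0], [v_1], [v_2], [v_3], [v_4]
  1-simplices (10): [v_0,v_1], [v_0,v_2], [v_0,v_3], [v_0,v_4], [v_1,v_2], [v_1,v_3], [v_1,v_4], [v_2,v_3], [v_2,v_4], [v_3,v_4]
  2-simplices (5): [v_0,v_1,v_2], [v_0,v_1,v_3], [v_0,v_3,v_4], [v_1,v_2,v_4], [v_2,v_3,v_4]

giving chain groups C_0 ≅ Z^5, C_1 ≅ Z^10, C_2 ≅ Z^5.

The boundary map ∂_1: C_1 → C_0 is given by ∂[p,q] = [q] − [p]. For instance
  ∂[v_0,v_4] = [v_4] − [v_0].
As a 5×10 matrix over Z this has rank 4, with invariant factors (1,1,1,1).

Boundary ∂_2: C_2 → C_1 sends each 2-simplex [p,q,r] to [q,r] − [p,r] + [p,q]. For instance
  ∂[v_0,v_1,v_3] = [v_1,v_3] − [v_0,v_3] + [v_0,v_1],
  ∂[v_1,v_2,v_4] = [v_2,v_4] − [v_1,v_4] + [v_1,v_2].
The resulting 10×5 matrix has rank 5, and its Smith normal form has invariant factors (1,1,1,1,1).

Now H_k = ker ∂_k / im ∂_{k+1}, so:

  H_0: rank C_0 − rank ∂_1 = 5 − 4 = 1, and the invariant factors of ∂_1 are all 1, so H_0 = Z.
  H_1: rank ker ∂_1 − rank ∂_2 = (10 − 4) − 5 = 1, and the invariant factors of ∂_2 are all 1, so H_1 = Z.
  H_2: rank ker ∂_2 − rank ∂_3 = (5 − 5) − 0 = 0, and there is no ∂_3, so H_2 = 0.

As a check, the Euler characteristic is 5 − 10 + 5 = 0, which agrees with 1 − 1 + 0 = 0.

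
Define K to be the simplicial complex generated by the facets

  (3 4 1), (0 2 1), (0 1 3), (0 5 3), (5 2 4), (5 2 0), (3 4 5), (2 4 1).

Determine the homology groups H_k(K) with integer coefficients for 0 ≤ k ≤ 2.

Take the total order 0 < 1 < 2 < 3 < 4 < 5 on the vertex set. Then K (dimension 2) consists of the simplices:

  0-simplices (6): [0], [1], [2], [3], [4], [5]
  1-simplices (12): [0,1], [0,2], [0,3], [0,5], [1,2], [1,3], [1,4], [2,4], [2,5], [3,4], [3,5], [4,5]
  2-simplices (8): [0,1,2], [0,1,3], [0,2,5], [0,3,5], [1,2,4], [1,3,4], [2,4,5], [3,4,5]

so the chain groups are C_0 ≅ Z^6, C_1 ≅ Z^12, C_2 ≅ Z^8.

Boundary ∂_1: C_1 → C_0 is given by ∂[p,q] = [q] − [p]. For instance
  ∂[1,4] = [4] − [1].
As a 6×12 matrix over Z this has rank 5, with invariant factors (1,1,1,1,1).

∂_2: C_2 → C_1 acts by ∂[p,q,r] = [q,r] − [p,r] + [p,q]. For instance
  ∂[1,2,4] = [2,4] − [1,4] + [1,2],
  ∂[3,4,5] = [4,5] − [3,5] + [3,4].
The resulting 12×8 matrix has rank 7, and its Smith normal form has invariant factors (1,1,1,1,1,1,1).

Reading off H_k = ker ∂_k / im ∂_{k+1}:

  H_0: rank C_0 − rank ∂_1 = 6 − 5 = 1, and the invariant factors of ∂_1 are all 1, so H_0 ≅ Z.
  H_1: rank ker ∂_1 − rank ∂_2 = (12 − 5) − 7 = 0, and the invariant factors of ∂_2 are all 1, so H_1 ≅ 0.
  H_2: rank ker ∂_2 − rank ∂_3 = (8 − 7) − 0 = 1, and there is no ∂_3, so H_2 ≅ Z.

As a check, the Euler characteristic is 6 − 12 + 8 = 2, which agrees with 1 − 0 + 1 = 2.

H_0 = Z,  H_1 = 0,  H_2 = Z.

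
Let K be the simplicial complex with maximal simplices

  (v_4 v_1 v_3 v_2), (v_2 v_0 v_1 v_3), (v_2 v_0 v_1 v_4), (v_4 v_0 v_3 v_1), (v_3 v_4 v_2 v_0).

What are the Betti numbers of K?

b_0 = 1, b_1 = 0, b_2 = 0, b_3 = 1.

Fix the vertex order v_0 < v_1 < v_2 < v_3 < v_4 and write every simplex with vertices in increasing order. Then dim K = 3 and the simplices of K are:

  0-simplices (5): [v_0], [v_1], [v_2], [v_3], [v_4]
  1-simplices (10): [v_0,v_1], [v_0,v_2], [v_0,v_3], [v_0,v_4], [v_1,v_2], [v_1,v_3], [v_1,v_4], [v_2,v_3], [v_2,v_4], [v_3,v_4]
  2-simplices (10): [v_0,v_1,v_2], [v_0,v_1,v_3], [v_0,v_1,v_4], [v_0,v_2,v_3], [v_0,v_2,v_4], [v_0,v_3,v_4], [v_1,v_2,v_3], [v_1,v_2,v_4], [v_1,v_3,v_4], [v_2,v_3,v_4]
  3-simplices (5): [v_0,v_1,v_2,v_3], [v_0,v_1,v_2,v_4], [v_0,v_1,v_3,v_4], [v_0,v_2,v_3,v_4], [v_1,v_2,v_3,v_4]

Hence C_0 ≅ Z^5, C_1 ≅ Z^10, C_2 ≅ Z^10, C_3 ≅ Z^5.

∂_1: C_1 → C_0 is given by ∂[p,q] = [q] − [p]. For instance
  ∂[v_0,v_2] = [v_2] − [v_0].
This gives a 5×10 integer matrix of rank 4; reducing to Smith normal form yields diagonal entries (1,1,1,1).

Boundary ∂_2: C_2 → C_1 sends each 2-simplex [p,q,r] to [q,r] − [p,r] + [p,q]. For instance
  ∂[v_0,v_1,v_3] = [v_1,v_3] − [v_0,v_3] + [v_0,v_1],
  ∂[v_1,v_2,v_3] = [v_2,v_3] − [v_1,v_3] + [v_1,v_2].
This gives a 10×10 integer matrix of rank 6; reducing to Smith normal form yields diagonal entries (1,1,1,1,1,1).

Boundary ∂_3: C_3 → C_2 sends each 3-simplex σ to the alternating sum Σ_i (−1)^i (σ with its i-th vertex removed). For instance
  ∂[v_0,v_2,v_3,v_4] = [v_2,v_3,v_4] − [v_0,v_3,v_4] + [v_0,v_2,v_4] − [v_0,v_2,v_3],
  ∂[v_0,v_1,v_2,v_4] = [v_1,v_2,v_4] − [v_0,v_2,v_4] + [v_0,v_1,v_4] − [v_0,v_1,v_2].
The 10×5 boundary matrix has rank 4 and Smith normal form diag(1,1,1,1).

From H_k ≅ ker(∂_k) / im(∂_{k+1}) we obtain:

  H_0: rank C_0 − rank ∂_1 = 5 − 4 = 1, and the invariant factors of ∂_1 are all 1, so H_0 = Z.
  H_1: rank ker ∂_1 − rank ∂_2 = (10 − 4) − 6 = 0, and the invariant factors of ∂_2 are all 1, so H_1 = 0.
  H_2: rank ker ∂_2 − rank ∂_3 = (10 − 6) − 4 = 0, and the invariant factors of ∂_3 are all 1, so H_2 = 0.
  H_3: rank ker ∂_3 − rank ∂_4 = (5 − 4) − 0 = 1, and there is no ∂_4, so H_3 = Z.

(K is a triangulation of the 3-sphere S^3.)

Hence the Betti numbers are b_0 = 1, b_1 = 0, b_2 = 0, b_3 = 1.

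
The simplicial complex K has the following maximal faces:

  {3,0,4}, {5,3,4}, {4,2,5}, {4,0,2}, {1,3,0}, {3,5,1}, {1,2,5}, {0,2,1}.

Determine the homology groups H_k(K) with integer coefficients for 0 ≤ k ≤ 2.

H_0 = Z,  H_1 = 0,  H_2 = Z.

Take the total order 0 < 1 < 2 < 3 < 4 < 5 on the vertex set. Then K (dimension 2) consists of the simplices:

  0-simplices (6): [0], [1], [2], [3], [4], [5]
  1-simplices (12): [0,1], [0,2], [0,3], [0,4], [1,2], [1,3], [1,5], [2,4], [2,5], [3,4], [3,5], [4,5]
  2-simplices (8): [0,1,2], [0,1,3], [0,2,4], [0,3,4], [1,2,5], [1,3,5], [2,4,5], [3,4,5]

giving chain groups C_0 ≅ Z^6, C_1 ≅ Z^12, C_2 ≅ Z^8.

The boundary map ∂_1: C_1 → C_0 is given by ∂[p,q] = [q] − [p].
The resulting 6×12 matrix has rank 5, and its Smith normal form has invariant factors (1,1,1,1,1).

Boundary ∂_2: C_2 → C_1 acts by ∂[p,q,r] = [q,r] − [p,r] + [p,q]. For instance
  ∂[0,2,4] = [2,4] − [0,4] + [0,2],
  ∂[1,3,5] = [3,5] − [1,5] + [1,3].
As a 12×8 matrix over Z this has rank 7, with invariant factors (1,1,1,1,1,1,1).

Computing H_k = (kernel of ∂_k) / (image of ∂_{k+1}):

  H_0: rank C_0 − rank ∂_1 = 6 − 5 = 1, and the invariant factors of ∂_1 are all 1, so H_0 ≅ Z.
  H_1: rank ker ∂_1 − rank ∂_2 = (12 − 5) − 7 = 0, and the invariant factors of ∂_2 are all 1, so H_1 ≅ 0.
  H_2: rank ker ∂_2 − rank ∂_3 = (8 − 7) − 0 = 1, and there is no ∂_3, so H_2 ≅ Z.

As a check, the Euler characteristic is 6 − 12 + 8 = 2, which agrees with 1 − 0 + 1 = 2.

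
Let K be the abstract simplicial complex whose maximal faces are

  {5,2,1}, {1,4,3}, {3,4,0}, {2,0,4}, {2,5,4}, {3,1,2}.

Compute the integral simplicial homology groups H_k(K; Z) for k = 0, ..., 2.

H_0 = Z,  H_1 = Z,  H_2 = 0.

Take the total order 0 < 1 < 2 < 3 < 4 < 5 on the vertex set. Then K (dimension 2) consists of the simplices:

  0-simplices (6): [0], [1], [2], [3], [4], [5]
  1-simplices (12): [0,2], [0,3], [0,4], [1,2], [1,3], [1,4], [1,5], [2,3], [2,4], [2,5], [3,4], [4,5]
  2-simplices (6): [0,2,4], [0,3,4], [1,2,3], [1,2,5], [1,3,4], [2,4,5]

so the chain groups are C_0 ≅ Z^6, C_1 ≅ Z^12, C_2 ≅ Z^6.

∂_1: C_1 → C_0 maps an edge to its endpoints' difference, ∂[p,q] = q − p. For instance
  ∂[1,3] = [3] − [1].
The 6×12 boundary matrix has rank 5 and Smith normal form diag(1,1,1,1,1).

Boundary ∂_2: C_2 → C_1 acts by ∂[p,q,r] = [q,r] − [p,r] + [p,q]. For instance
  ∂[1,2,3] = [2,3] − [1,3] + [1,2],
  ∂[1,2,5] = [2,5] − [1,5] + [1,2].
The 12×6 boundary matrix has rank 6 and Smith normal form diag(1,1,1,1,1,1).

Computing H_k = (kernel of ∂_k) / (image of ∂_{k+1}):

  H_0: rank C_0 − rank ∂_1 = 6 − 5 = 1, and the invariant factors of ∂_1 are all 1, so H_0 ≅ Z.
  H_1: rank ker ∂_1 − rank ∂_2 = (12 − 5) − 6 = 1, and the invariant factors of ∂_2 are all 1, so H_1 ≅ Z.
  H_2: rank ker ∂_2 − rank ∂_3 = (6 − 6) − 0 = 0, and there is no ∂_3, so H_2 ≅ 0.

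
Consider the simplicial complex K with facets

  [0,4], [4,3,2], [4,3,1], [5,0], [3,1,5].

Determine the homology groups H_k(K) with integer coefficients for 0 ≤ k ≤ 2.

H_0 ≅ Z,  H_1 ≅ Z,  H_2 = 0.

K has 6 vertices, 9 edges, 3 triangles.
rank ∂_0 = 0, rank ∂_1 = 5 ⇒ b_0 = 6 − 0 − 5 = 1; all invariant factors of ∂_1 are 1 so no torsion. So H_0 ≅ Z.
rank ∂_1 = 5, rank ∂_2 = 3 ⇒ b_1 = 9 − 5 − 3 = 1; all invariant factors of ∂_2 are 1 so no torsion. So H_1 ≅ Z.
rank ∂_2 = 3, rank ∂_3 = 0 ⇒ b_2 = 3 − 3 − 0 = 0. So H_2 ≅ 0.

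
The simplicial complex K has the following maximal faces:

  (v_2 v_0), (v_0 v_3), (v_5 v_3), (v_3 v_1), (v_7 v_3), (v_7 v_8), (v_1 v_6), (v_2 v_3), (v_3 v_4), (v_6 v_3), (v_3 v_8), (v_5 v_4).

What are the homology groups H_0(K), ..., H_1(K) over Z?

H_0 = Z,  H_1 = Z^4.

Fix the vertex order v_0 < v_1 < v_2 < v_3 < v_4 < v_5 < v_6 < v_7 < v_8 and write every simplex with vertices in increasing order. Then dim K = 1 and the simplices of K are:

  0-simplices (9): [v_0], [v_1], [v_2], [v_3], [v_4], [v_5], [v_6], [v_7], [v_8]
  1-simplices (12): [v_0,v_2], [v_0,v_3], [v_1,v_3], [v_1,v_6], [v_2,v_3], [v_3,v_4], [v_3,v_5], [v_3,v_6], [v_3,v_7], [v_3,v_8], [v_4,v_5], [v_7,v_8]

giving chain groups C_0 ≅ Z^9, C_1 ≅ Z^12.

The boundary map ∂_1: C_1 → C_0 sends each edge [p,q] (with p < q) to q − p.
The 9×12 boundary matrix has rank 8 and Smith normal form diag(1,1,1,1,1,1,1,1).

Reading off H_k = ker ∂_k / im ∂_{k+1}:

  H_0: rank C_0 − rank ∂_1 = 9 − 8 = 1, and the invariant factors of ∂_1 are all 1, so H_0 ≅ Z.
  H_1: rank ker ∂_1 − rank ∂_2 = (12 − 8) − 0 = 4, and there is no ∂_2, so H_1 ≅ Z^4.

(K is a triangulation of a wedge of 4 circles.)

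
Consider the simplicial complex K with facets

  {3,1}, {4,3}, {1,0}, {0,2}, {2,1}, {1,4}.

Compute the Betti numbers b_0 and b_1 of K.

Take the total order 0 < 1 < 2 < 3 < 4 on the vertex set. Then K (dimension 1) consists of the simplices:

  0-simplices (5): [0], [1], [2], [3], [4]
  1-simplices (6): [0,1], [0,2], [1,2], [1,3], [1,4], [3,4]

so the chain groups are C_0 ≅ Z^5, C_1 ≅ Z^6.

Boundary ∂_1: C_1 → C_0 maps an edge to its endpoints' difference, ∂[p,q] = q − p. For instance
  ∂[1,2] = [2] − [1].
This gives a 5×6 integer matrix of rank 4; reducing to Smith normal form yields diagonal entries (1,1,1,1).

Computing H_k = (kernel of ∂_k) / (image of ∂_{k+1}):

  H_0: rank C_0 − rank ∂_1 = 5 − 4 = 1, and the invariant factors of ∂_1 are all 1, so H_0 ≅ Z.
  H_1: rank ker ∂_1 − rank ∂_2 = (6 − 4) − 0 = 2, and there is no ∂_2, so H_1 ≅ Z^2.

As a check, the Euler characteristic is 5 − 6 = -1, which agrees with 1 − 2 = -1.

Hence the Betti numbers are b_0 = 1, b_1 = 2.

b_0 = 1, b_1 = 2.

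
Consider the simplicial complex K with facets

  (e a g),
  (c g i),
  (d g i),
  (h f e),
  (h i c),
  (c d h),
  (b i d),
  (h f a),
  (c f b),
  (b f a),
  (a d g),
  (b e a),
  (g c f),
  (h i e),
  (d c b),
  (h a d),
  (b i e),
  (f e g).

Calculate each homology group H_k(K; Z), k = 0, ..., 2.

Order the vertices as a < b < c < d < e < f < g < h < i. Listing each simplex with vertices in this order, K has dimension 2 with simplices:

  0-simplices (9): a, b, c, d, e, f, g, h, i
  1-simplices (27): ab, ad, ae, af, ag, ah, bc, bd, be, bf, bi, cd, cf, cg, ch, ci, dg, dh, di, ef, eg, eh, ei, fg, fh, gi, hi
  2-simplices (18): abe, abf, adg, adh, aeg, afh, bcd, bcf, bdi, bei, cdh, cfg, cgi, chi, dgi, efg, efh, ehi

so the chain groups are C_0 ≅ Z^9, C_1 ≅ Z^27, C_2 ≅ Z^18.

∂_1: C_1 → C_0 sends each edge [p,q] (with p < q) to q − p.
The 9×27 boundary matrix has rank 8 and Smith normal form diag(1,1,1,1,1,1,1,1).

Boundary ∂_2: C_2 → C_1 maps a triangle to the signed sum of its edges. For instance
  ∂abe = be − ae + ab,
  ∂chi = hi − ci + ch.
The 27×18 boundary matrix has rank 18 and Smith normal form diag(1,1,1,1,1,1,1,1,1,1,1,1,1,1,1,1,1,2).

Now H_k = ker ∂_k / im ∂_{k+1}, so:

  H_0: rank C_0 − rank ∂_1 = 9 − 8 = 1, and the invariant factors of ∂_1 are all 1, so H_0 = Z.
  H_1: rank ker ∂_1 − rank ∂_2 = (27 − 8) − 18 = 1, and ∂_2 has invariant factor 2 > 1, so H_1 = Z ⊕ Z/2.
  H_2: rank ker ∂_2 − rank ∂_3 = (18 − 18) − 0 = 0, and there is no ∂_3, so H_2 = 0.

As a check, the Euler characteristic is 9 − 27 + 18 = 0, which agrees with 1 − 1 + 0 = 0.

H_0 ≅ Z,  H_1 ≅ Z ⊕ Z/2,  H_2 = 0.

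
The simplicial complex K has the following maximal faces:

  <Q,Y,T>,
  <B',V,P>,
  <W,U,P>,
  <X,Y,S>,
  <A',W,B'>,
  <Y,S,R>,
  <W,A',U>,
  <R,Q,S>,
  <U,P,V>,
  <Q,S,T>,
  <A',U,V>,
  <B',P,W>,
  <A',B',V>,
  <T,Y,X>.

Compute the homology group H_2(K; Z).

H_2 = Z.

We work with the vertex ordering P < Q < R < S < T < U < V < W < X < Y < A' < B'. The simplices of K, each written with vertices in increasing order, are:

  0-simplices (12): [P], [Q], [R], [S], [T], [U], [V], [W], [X], [Y], [A'], [B']
  1-simplices (24): (24 of them)
  2-simplices (14): [P,U,V], [P,U,W], [P,V,B'], [P,W,B'], [Q,R,S], [Q,S,T], [Q,T,Y], [R,S,Y], [S,X,Y], [T,X,Y], [U,V,A'], [U,W,A'], [V,A',B'], [W,A',B']

giving chain groups C_0 ≅ Z^12, C_1 ≅ Z^24, C_2 ≅ Z^14.

The boundary map ∂_1: C_1 → C_0 maps an edge to its endpoints' difference, ∂[p,q] = q − p. For instance
  ∂[U,A'] = [A'] − [U].
This gives a 12×24 integer matrix of rank 10; reducing to Smith normal form yields diagonal entries (1,1,1,1,1,1,1,1,1,1).

Boundary ∂_2: C_2 → C_1 acts by ∂[p,q,r] = [q,r] − [p,r] + [p,q]. For instance
  ∂[U,V,A'] = [V,A'] − [U,A'] + [U,V],
  ∂[Q,T,Y] = [T,Y] − [Q,Y] + [Q,T].
This gives a 24×14 integer matrix of rank 13; reducing to Smith normal form yields diagonal entries (1,1,1,1,1,1,1,1,1,1,1,1,1).

Computing H_k = (kernel of ∂_k) / (image of ∂_{k+1}):

  H_2: rank ker ∂_2 − rank ∂_3 = (14 − 13) − 0 = 1, and there is no ∂_3, so H_2 = Z.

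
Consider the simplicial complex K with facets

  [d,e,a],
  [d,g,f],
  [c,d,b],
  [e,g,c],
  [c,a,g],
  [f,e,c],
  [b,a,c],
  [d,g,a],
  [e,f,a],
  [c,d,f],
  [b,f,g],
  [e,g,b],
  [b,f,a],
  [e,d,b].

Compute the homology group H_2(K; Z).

Order the vertices as a < b < c < d < e < f < g. Listing each simplex with vertices in this order, K has dimension 2 with simplices:

  0-simplices (7): a, b, c, d, e, f, g
  1-simplices (21): ab, ac, ad, ae, af, ag, bc, bd, be, bf, bg, cd, ce, cf, cg, de, df, dg, ef, eg, fg
  2-simplices (14): abc, abf, acg, ade, adg, aef, bcd, bde, beg, bfg, cdf, cef, ceg, dfg

Hence C_0 ≅ Z^7, C_1 ≅ Z^21, C_2 ≅ Z^14.

∂_1: C_1 → C_0 sends each edge [p,q] (with p < q) to q − p.
This gives a 7×21 integer matrix of rank 6; reducing to Smith normal form yields diagonal entries (1,1,1,1,1,1).

Boundary ∂_2: C_2 → C_1 maps a triangle to the signed sum of its edges. For instance
  ∂aef = ef − af + ae,
  ∂bde = de − be + bd.
The 21×14 boundary matrix has rank 13 and Smith normal form diag(1,1,1,1,1,1,1,1,1,1,1,1,1).

Now H_k = ker ∂_k / im ∂_{k+1}, so:

  H_2: rank ker ∂_2 − rank ∂_3 = (14 − 13) − 0 = 1, and there is no ∂_3, so H_2 ≅ Z.

H_2 ≅ Z.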